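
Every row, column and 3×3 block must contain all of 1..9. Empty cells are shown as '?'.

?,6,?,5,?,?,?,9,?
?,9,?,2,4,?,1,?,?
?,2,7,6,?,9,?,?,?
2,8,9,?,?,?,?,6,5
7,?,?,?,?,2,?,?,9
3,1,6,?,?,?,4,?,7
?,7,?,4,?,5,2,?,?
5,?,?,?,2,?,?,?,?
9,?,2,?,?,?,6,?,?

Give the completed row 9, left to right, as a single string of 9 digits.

942873651

R2C1 = 8: row 2 has {1,2,4,9}; col 1 has {2,3,5,7,9}; box has {2,6,7,9} → only 8 remains.
R4C7 = 3: row 4 has {2,5,6,8,9}; col 7 has {1,2,4,6}; box has {4,5,6,7,9} → only 3 remains.
R5C7 = 8: row 5 has {2,7,9}; col 7 has {1,2,3,4,6}; box has {3,4,5,6,7,9} → only 8 remains.
R5C8 = 1: row 5 has {2,7,8,9}; col 8 has {6,9}; box has {3,4,5,6,7,8,9} → only 1 remains.
R6C6 = 8: row 6 has {1,3,4,6,7}; col 6 has {2,5,9}; box has {2} → only 8 remains.
R6C8 = 2: row 6 has {1,3,4,6,7,8}; col 8 has {1,6,9}; box has {1,3,4,5,6,7,8,9} → only 2 remains.
R1C7 = 7: row 1 has {5,6,9}; col 7 has {1,2,3,4,6,8}; box has {1,9} → only 7 remains.
R3C7 = 5: row 3 has {2,6,7,9}; col 7 has {1,2,3,4,6,7,8}; box has {1,7,9} → only 5 remains.
R5C4 = 3: row 5 has {1,2,7,8,9}; col 4 has {2,4,5,6}; box has {2,8} → only 3 remains.
R6C4 = 9: row 6 has {1,2,3,4,6,7,8}; col 4 has {2,3,4,5,6}; box has {2,3,8} → only 9 remains.
R6C5 = 5: row 6 has {1,2,3,4,6,7,8,9}; col 5 has {2,4}; box has {2,3,8,9} → only 5 remains.
R8C7 = 9: row 8 has {2,5}; col 7 has {1,2,3,4,5,6,7,8}; box has {2,6} → only 9 remains.
R2C8 = 3: row 2 has {1,2,4,8,9}; col 8 has {1,2,6,9}; box has {1,5,7,9} → only 3 remains.
R2C9 = 6: row 2 has {1,2,3,4,8,9}; col 9 has {5,7,9}; box has {1,3,5,7,9} → only 6 remains.
R5C5 = 6: row 5 has {1,2,3,7,8,9}; col 5 has {2,4,5}; box has {2,3,5,8,9} → only 6 remains.
R7C8 = 8: row 7 has {2,4,5,7}; col 8 has {1,2,3,6,9}; box has {2,6,9} → only 8 remains.
R2C3 = 5: row 2 has {1,2,3,4,6,8,9}; col 3 has {2,6,7,9}; box has {2,6,7,8,9} → only 5 remains.
R2C6 = 7: row 2 has {1,2,3,4,5,6,8,9}; col 6 has {2,5,8,9}; box has {2,4,5,6,9} → only 7 remains.
R3C8 = 4: row 3 has {2,5,6,7,9}; col 8 has {1,2,3,6,8,9}; box has {1,3,5,6,7,9} → only 4 remains.
R3C9 = 8: row 3 has {2,4,5,6,7,9}; col 9 has {5,6,7,9}; box has {1,3,4,5,6,7,9} → only 8 remains.
R5C3 = 4: row 5 has {1,2,3,6,7,8,9}; col 3 has {2,5,6,7,9}; box has {1,2,3,6,7,8,9} → only 4 remains.
R8C8 = 7: row 8 has {2,5,9}; col 8 has {1,2,3,4,6,8,9}; box has {2,6,8,9} → only 7 remains.
R9C8 = 5: row 9 has {2,6,9}; col 8 has {1,2,3,4,6,7,8,9}; box has {2,6,7,8,9} → only 5 remains.
R1C9 = 2: row 1 has {5,6,7,9}; col 9 has {5,6,7,8,9}; box has {1,3,4,5,6,7,8,9} → only 2 remains.
R3C1 = 1: row 3 has {2,4,5,6,7,8,9}; col 1 has {2,3,5,7,8,9}; box has {2,5,6,7,8,9} → only 1 remains.
R3C5 = 3: row 3 has {1,2,4,5,6,7,8,9}; col 5 has {2,4,5,6}; box has {2,4,5,6,7,9} → only 3 remains.
R5C2 = 5: row 5 has {1,2,3,4,6,7,8,9}; col 2 has {1,2,6,7,8,9}; box has {1,2,3,4,6,7,8,9} → only 5 remains.
R7C1 = 6: row 7 has {2,4,5,7,8}; col 1 has {1,2,3,5,7,8,9}; box has {2,5,7,9} → only 6 remains.
R1C1 = 4: row 1 has {2,5,6,7,9}; col 1 has {1,2,3,5,6,7,8,9}; box has {1,2,5,6,7,8,9} → only 4 remains.
R1C3 = 3: row 1 has {2,4,5,6,7,9}; col 3 has {2,4,5,6,7,9}; box has {1,2,4,5,6,7,8,9} → only 3 remains.
R1C6 = 1: row 1 has {2,3,4,5,6,7,9}; col 6 has {2,5,7,8,9}; box has {2,3,4,5,6,7,9} → only 1 remains.
R4C6 = 4: row 4 has {2,3,5,6,8,9}; col 6 has {1,2,5,7,8,9}; box has {2,3,5,6,8,9} → only 4 remains.
R7C3 = 1: row 7 has {2,4,5,6,7,8}; col 3 has {2,3,4,5,6,7,9}; box has {2,5,6,7,9} → only 1 remains.
R7C5 = 9: row 7 has {1,2,4,5,6,7,8}; col 5 has {2,3,4,5,6}; box has {2,4,5} → only 9 remains.
R7C9 = 3: row 7 has {1,2,4,5,6,7,8,9}; col 9 has {2,5,6,7,8,9}; box has {2,5,6,7,8,9} → only 3 remains.
R8C3 = 8: row 8 has {2,5,7,9}; col 3 has {1,2,3,4,5,6,7,9}; box has {1,2,5,6,7,9} → only 8 remains.
R8C4 = 1: row 8 has {2,5,7,8,9}; col 4 has {2,3,4,5,6,9}; box has {2,4,5,9} → only 1 remains.
R8C9 = 4: row 8 has {1,2,5,7,8,9}; col 9 has {2,3,5,6,7,8,9}; box has {2,3,5,6,7,8,9} → only 4 remains.
R9C6 = 3: row 9 has {2,5,6,9}; col 6 has {1,2,4,5,7,8,9}; box has {1,2,4,5,9} → only 3 remains.
R9C9 = 1: row 9 has {2,3,5,6,9}; col 9 has {2,3,4,5,6,7,8,9}; box has {2,3,4,5,6,7,8,9} → only 1 remains.
R1C5 = 8: row 1 has {1,2,3,4,5,6,7,9}; col 5 has {2,3,4,5,6,9}; box has {1,2,3,4,5,6,7,9} → only 8 remains.
R4C4 = 7: row 4 has {2,3,4,5,6,8,9}; col 4 has {1,2,3,4,5,6,9}; box has {2,3,4,5,6,8,9} → only 7 remains.
R4C5 = 1: row 4 has {2,3,4,5,6,7,8,9}; col 5 has {2,3,4,5,6,8,9}; box has {2,3,4,5,6,7,8,9} → only 1 remains.
R8C2 = 3: row 8 has {1,2,4,5,7,8,9}; col 2 has {1,2,5,6,7,8,9}; box has {1,2,5,6,7,8,9} → only 3 remains.
R8C6 = 6: row 8 has {1,2,3,4,5,7,8,9}; col 6 has {1,2,3,4,5,7,8,9}; box has {1,2,3,4,5,9} → only 6 remains.
R9C2 = 4: row 9 has {1,2,3,5,6,9}; col 2 has {1,2,3,5,6,7,8,9}; box has {1,2,3,5,6,7,8,9} → only 4 remains.
R9C4 = 8: row 9 has {1,2,3,4,5,6,9}; col 4 has {1,2,3,4,5,6,7,9}; box has {1,2,3,4,5,6,9} → only 8 remains.
R9C5 = 7: row 9 has {1,2,3,4,5,6,8,9}; col 5 has {1,2,3,4,5,6,8,9}; box has {1,2,3,4,5,6,8,9} → only 7 remains.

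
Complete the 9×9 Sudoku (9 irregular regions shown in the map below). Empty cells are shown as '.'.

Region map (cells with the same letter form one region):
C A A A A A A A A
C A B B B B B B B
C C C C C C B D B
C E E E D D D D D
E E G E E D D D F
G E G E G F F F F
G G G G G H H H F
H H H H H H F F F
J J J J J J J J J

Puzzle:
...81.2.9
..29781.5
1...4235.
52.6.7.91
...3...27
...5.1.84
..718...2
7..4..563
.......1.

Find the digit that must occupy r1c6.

r2c8 = 4: row 2 has {1,2,5,7,8,9}; col 8 has {1,2,5,6,8,9}; region has {1,2,3,5,7,8,9} → only 4 remains.
r3c4 = 7: row 3 has {1,2,3,4,5}; col 4 has {1,3,4,5,6,8,9}; region has {1,2,4,5} → only 7 remains.
r3c9 = 6: row 3 has {1,2,3,4,5,7}; col 9 has {1,2,3,4,5,7,9}; region has {1,2,3,4,5,7,8,9} → only 6 remains.
r4c5 = 3: row 4 has {1,2,5,6,7,9}; col 5 has {1,4,7,8}; region has {1,2,5,7,9} → only 3 remains.
r5c5 = 9: row 5 has {2,3,7}; col 5 has {1,3,4,7,8}; region has {2,3,5,6} → only 9 remains.
r6c2 = 7: row 6 has {1,4,5,8}; col 2 has {2}; region has {2,3,5,6,9} → only 7 remains.
r6c7 = 9: row 6 has {1,4,5,7,8}; col 7 has {1,2,3,5}; region has {1,2,3,4,5,6,7,8} → only 9 remains.
r7c7 = 6: row 7 has {1,2,7,8}; col 7 has {1,2,3,5,9}; region has {4,7} → only 6 remains.
r7c8 = 3: row 7 has {1,2,6,7,8}; col 8 has {1,2,4,5,6,8,9}; region has {4,6,7} → only 3 remains.
r8c5 = 2: row 8 has {3,4,5,6,7}; col 5 has {1,3,4,7,8,9}; region has {3,4,6,7} → only 2 remains.
r8c6 = 9: row 8 has {2,3,4,5,6,7}; col 6 has {1,2,7,8}; region has {2,3,4,6,7} → only 9 remains.
r9c4 = 2: row 9 has {1}; col 4 has {1,3,4,5,6,7,8,9}; region has {1} → only 2 remains.
r9c9 = 8: row 9 has {1,2}; col 9 has {1,2,3,4,5,6,7,9}; region has {1,2} → only 8 remains.
r1c8 = 7: row 1 has {1,2,8,9}; col 8 has {1,2,3,4,5,6,8,9}; region has {1,2,8,9} → only 7 remains.
r6c5 = 6: row 6 has {1,4,5,7,8,9}; col 5 has {1,2,3,4,7,8,9}; region has {1,7,8} → only 6 remains.
r7c6 = 5: row 7 has {1,2,3,6,7,8}; col 6 has {1,2,7,8,9}; region has {2,3,4,6,7,9} → only 5 remains.
r9c5 = 5: row 9 has {1,2,8}; col 5 has {1,2,3,4,6,7,8,9}; region has {1,2,8} → only 5 remains.
r6c3 = 3: row 6 has {1,4,5,6,7,8,9}; col 3 has {2,7}; region has {1,6,7,8} → only 3 remains.
r6c1 = 2: row 6 has {1,3,4,5,6,7,8,9}; col 1 has {1,5,7}; region has {1,3,6,7,8} → only 2 remains.
r5c2 = 1: in row 5, 1 can only go here (every other open cell in that row sees a 1).
r5c3 = 5: in row 5, 5 can only go here (every other open cell in that row sees a 5).
r5c6 = 6: in row 5, 6 can only go here (every other open cell in that row sees a 6).
r8c2 = 8: row 8 has {2,3,4,5,6,7,9}; col 2 has {1,2,7}; region has {2,3,4,5,6,7,9} → only 8 remains.
r8c3 = 1: row 8 has {2,3,4,5,6,7,8,9}; col 3 has {2,3,5,7}; region has {2,3,4,5,6,7,8,9} → only 1 remains.
r3c2 = 9: row 3 has {1,2,3,4,5,6,7}; col 2 has {1,2,7,8}; region has {1,2,4,5,7} → only 9 remains.
r3c3 = 8: row 3 has {1,2,3,4,5,6,7,9}; col 3 has {1,2,3,5,7}; region has {1,2,4,5,7,9} → only 8 remains.
r4c3 = 4: row 4 has {1,2,3,5,6,7,9}; col 3 has {1,2,3,5,7,8}; region has {1,2,3,5,6,7,9} → only 4 remains.
r4c7 = 8: row 4 has {1,2,3,4,5,6,7,9}; col 7 has {1,2,3,5,6,9}; region has {1,2,3,5,6,7,9} → only 8 remains.
r5c1 = 8: row 5 has {1,2,3,5,6,7,9}; col 1 has {1,2,5,7}; region has {1,2,3,4,5,6,7,9} → only 8 remains.
r5c7 = 4: row 5 has {1,2,3,5,6,7,8,9}; col 7 has {1,2,3,5,6,8,9}; region has {1,2,3,5,6,7,8,9} → only 4 remains.
r7c2 = 4: row 7 has {1,2,3,5,6,7,8}; col 2 has {1,2,7,8,9}; region has {1,2,3,5,6,7,8} → only 4 remains.
r9c7 = 7: row 9 has {1,2,5,8}; col 7 has {1,2,3,4,5,6,8,9}; region has {1,2,5,8} → only 7 remains.
r1c3 = 6: row 1 has {1,2,7,8,9}; col 3 has {1,2,3,4,5,7,8}; region has {1,2,7,8,9} → only 6 remains.
r2c2 = 3: row 2 has {1,2,4,5,7,8,9}; col 2 has {1,2,4,7,8,9}; region has {1,2,6,7,8,9} → only 3 remains.
r7c1 = 9: row 7 has {1,2,3,4,5,6,7,8}; col 1 has {1,2,5,7,8}; region has {1,2,3,4,5,6,7,8} → only 9 remains.
r9c2 = 6: row 9 has {1,2,5,7,8}; col 2 has {1,2,3,4,7,8,9}; region has {1,2,5,7,8} → only 6 remains.
r9c3 = 9: row 9 has {1,2,5,6,7,8}; col 3 has {1,2,3,4,5,6,7,8}; region has {1,2,5,6,7,8} → only 9 remains.
r1c1 = 3: row 1 has {1,2,6,7,8,9}; col 1 has {1,2,5,7,8,9}; region has {1,2,4,5,7,8,9} → only 3 remains.
r1c2 = 5: row 1 has {1,2,3,6,7,8,9}; col 2 has {1,2,3,4,6,7,8,9}; region has {1,2,3,6,7,8,9} → only 5 remains.
r1c6 = 4: row 1 has {1,2,3,5,6,7,8,9}; col 6 has {1,2,5,6,7,8,9}; region has {1,2,3,5,6,7,8,9} → only 4 remains.

4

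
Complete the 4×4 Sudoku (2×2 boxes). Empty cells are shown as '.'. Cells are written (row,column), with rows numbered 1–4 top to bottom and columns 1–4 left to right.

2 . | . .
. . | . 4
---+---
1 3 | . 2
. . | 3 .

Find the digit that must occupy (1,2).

4

(1,3) = 1 (sole candidate).
(1,4) = 3 (sole candidate).
(2,1) = 3 (sole candidate).
(2,2) = 1 (sole candidate).
(2,3) = 2 (sole candidate).
(3,3) = 4 (sole candidate).
(4,1) = 4 (sole candidate).
(4,2) = 2 (sole candidate).
(4,4) = 1 (sole candidate).
(1,2) = 4: row 1 has {1,2,3}; col 2 has {1,2,3}; box has {1,2,3} → only 4 remains.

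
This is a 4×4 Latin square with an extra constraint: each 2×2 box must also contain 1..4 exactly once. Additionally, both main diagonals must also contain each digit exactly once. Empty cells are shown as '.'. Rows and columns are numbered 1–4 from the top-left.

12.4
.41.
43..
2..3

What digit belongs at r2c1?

r1c3 = 3 (sole candidate).
r2c1 = 3: row 2 has {1,4}; col 1 has {1,2,4}; box has {1,2,4} → only 3 remains.

3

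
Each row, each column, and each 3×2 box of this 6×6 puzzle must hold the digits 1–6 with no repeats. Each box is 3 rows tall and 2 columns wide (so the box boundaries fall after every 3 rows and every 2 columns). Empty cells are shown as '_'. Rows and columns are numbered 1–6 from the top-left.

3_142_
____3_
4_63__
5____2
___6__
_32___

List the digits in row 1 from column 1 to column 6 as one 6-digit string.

351426

R2C3 = 5: row 2 has {3}; col 3 has {1,2,6}; box has {1,3,4,6} → only 5 remains.
R2C4 = 2: row 2 has {3,5}; col 4 has {3,4,6}; box has {1,3,4,5,6} → only 2 remains.
R4C4 = 1: row 4 has {2,5}; col 4 has {2,3,4,6}; box has {2,6} → only 1 remains.
R6C4 = 5: row 6 has {2,3}; col 4 has {1,2,3,4,6}; box has {1,2,6} → only 5 remains.
R2C6 = 4: in row 2, 4 can only go here (every other open cell in that row sees a 4).
R3C2 = 2: in row 3, 2 can only go here (every other open cell in that row sees a 2).
R4C3 = 3: in row 4, 3 can only go here (every other open cell in that row sees a 3).
R5C3 = 4: row 5 has {6}; col 3 has {1,2,3,5,6}; box has {1,2,3,5,6} → only 4 remains.
R5C2 = 1: row 5 has {4,6}; col 2 has {2,3}; box has {3,5} → only 1 remains.
R5C5 = 5: row 5 has {1,4,6}; col 5 has {2,3}; box has {2} → only 5 remains.
R5C6 = 3: row 5 has {1,4,5,6}; col 6 has {2,4}; box has {2,5} → only 3 remains.
R6C1 = 6: row 6 has {2,3,5}; col 1 has {3,4,5}; box has {1,3,5} → only 6 remains.
R6C6 = 1: row 6 has {2,3,5,6}; col 6 has {2,3,4}; box has {2,3,5} → only 1 remains.
R2C1 = 1: row 2 has {2,3,4,5}; col 1 has {3,4,5,6}; box has {2,3,4} → only 1 remains.
R2C2 = 6: row 2 has {1,2,3,4,5}; col 2 has {1,2,3}; box has {1,2,3,4} → only 6 remains.
R3C5 = 1: row 3 has {2,3,4,6}; col 5 has {2,3,5}; box has {2,3,4} → only 1 remains.
R3C6 = 5: row 3 has {1,2,3,4,6}; col 6 has {1,2,3,4}; box has {1,2,3,4} → only 5 remains.
R4C2 = 4: row 4 has {1,2,3,5}; col 2 has {1,2,3,6}; box has {1,3,5,6} → only 4 remains.
R4C5 = 6: row 4 has {1,2,3,4,5}; col 5 has {1,2,3,5}; box has {1,2,3,5} → only 6 remains.
R5C1 = 2: row 5 has {1,3,4,5,6}; col 1 has {1,3,4,5,6}; box has {1,3,4,5,6} → only 2 remains.
R6C5 = 4: row 6 has {1,2,3,5,6}; col 5 has {1,2,3,5,6}; box has {1,2,3,5,6} → only 4 remains.
R1C2 = 5: row 1 has {1,2,3,4}; col 2 has {1,2,3,4,6}; box has {1,2,3,4,6} → only 5 remains.
R1C6 = 6: row 1 has {1,2,3,4,5}; col 6 has {1,2,3,4,5}; box has {1,2,3,4,5} → only 6 remains.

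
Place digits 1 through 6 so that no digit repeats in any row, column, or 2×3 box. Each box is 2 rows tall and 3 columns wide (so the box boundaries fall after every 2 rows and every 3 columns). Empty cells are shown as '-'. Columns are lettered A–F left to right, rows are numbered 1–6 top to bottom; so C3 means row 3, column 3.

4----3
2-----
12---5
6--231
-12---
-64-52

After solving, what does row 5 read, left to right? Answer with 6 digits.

B1 = 5: row 1 has {3,4}; col 2 has {1,2,6}; box has {2,4} → only 5 remains.
B2 = 3: row 2 has {2}; col 2 has {1,2,5,6}; box has {2,4,5} → only 3 remains.
C3 = 3: row 3 has {1,2,5}; col 3 has {2,4}; box has {1,2,6} → only 3 remains.
B4 = 4: row 4 has {1,2,3,6}; col 2 has {1,2,3,5,6}; box has {1,2,3,6} → only 4 remains.
C4 = 5: row 4 has {1,2,3,4,6}; col 3 has {2,3,4}; box has {1,2,3,4,6} → only 5 remains.
A6 = 3: row 6 has {2,4,5,6}; col 1 has {1,2,4,6}; box has {1,2,4,6} → only 3 remains.
D6 = 1: row 6 has {2,3,4,5,6}; col 4 has {2}; box has {2,5} → only 1 remains.
D1 = 6: row 1 has {3,4,5}; col 4 has {1,2}; box has {3} → only 6 remains.
F2 = 4: row 2 has {2,3}; col 6 has {1,2,3,5}; box has {3,6} → only 4 remains.
D3 = 4: row 3 has {1,2,3,5}; col 4 has {1,2,6}; box has {1,2,3,5} → only 4 remains.
E3 = 6: row 3 has {1,2,3,4,5}; col 5 has {3,5}; box has {1,2,3,4,5} → only 6 remains.
A5 = 5: row 5 has {1,2}; col 1 has {1,2,3,4,6}; box has {1,2,3,4,6} → only 5 remains.
D5 = 3: row 5 has {1,2,5}; col 4 has {1,2,4,6}; box has {1,2,5} → only 3 remains.
E5 = 4: row 5 has {1,2,3,5}; col 5 has {3,5,6}; box has {1,2,3,5} → only 4 remains.
F5 = 6: row 5 has {1,2,3,4,5}; col 6 has {1,2,3,4,5}; box has {1,2,3,4,5} → only 6 remains.

512346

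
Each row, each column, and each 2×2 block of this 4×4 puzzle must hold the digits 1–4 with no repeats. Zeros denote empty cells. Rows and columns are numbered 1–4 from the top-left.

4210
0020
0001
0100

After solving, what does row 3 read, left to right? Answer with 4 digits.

2431

R1C4 = 3: row 1 has {1,2,4}; col 4 has {1}; box has {1,2} → only 3 remains.
R2C2 = 3: row 2 has {2}; col 2 has {1,2}; box has {2,4} → only 3 remains.
R2C4 = 4: row 2 has {2,3}; col 4 has {1,3}; box has {1,2,3} → only 4 remains.
R3C2 = 4: row 3 has {1}; col 2 has {1,2,3}; box has {1} → only 4 remains.
R3C3 = 3: row 3 has {1,4}; col 3 has {1,2}; box has {1} → only 3 remains.
R4C3 = 4: row 4 has {1}; col 3 has {1,2,3}; box has {1,3} → only 4 remains.
R4C4 = 2: row 4 has {1,4}; col 4 has {1,3,4}; box has {1,3,4} → only 2 remains.
R2C1 = 1: row 2 has {2,3,4}; col 1 has {4}; box has {2,3,4} → only 1 remains.
R3C1 = 2: row 3 has {1,3,4}; col 1 has {1,4}; box has {1,4} → only 2 remains.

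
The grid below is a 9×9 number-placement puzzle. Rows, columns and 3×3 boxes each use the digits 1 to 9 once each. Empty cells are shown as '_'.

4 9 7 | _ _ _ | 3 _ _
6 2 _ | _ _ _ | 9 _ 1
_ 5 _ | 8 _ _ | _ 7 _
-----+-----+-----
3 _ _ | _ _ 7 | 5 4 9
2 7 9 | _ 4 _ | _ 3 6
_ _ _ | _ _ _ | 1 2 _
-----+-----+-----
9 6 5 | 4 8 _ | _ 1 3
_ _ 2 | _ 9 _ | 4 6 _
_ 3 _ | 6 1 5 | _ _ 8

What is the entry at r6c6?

r3c1 = 1 (sole candidate).
r3c3 = 3 (sole candidate).
r5c7 = 8 (sole candidate).
r6c9 = 7 (sole candidate).
r7c6 = 2 (sole candidate).
r7c7 = 7 (sole candidate).
r8c6 = 3 (sole candidate).
r8c9 = 5 (sole candidate).
r9c1 = 7 (sole candidate).
r9c3 = 4 (sole candidate).
r9c7 = 2 (sole candidate).
r9c8 = 9 (sole candidate).
r1c9 = 2 (sole candidate).
r2c3 = 8 (sole candidate).
r2c6 = 4 (sole candidate).
r2c8 = 5 (sole candidate).
r3c7 = 6 (sole candidate).
r3c9 = 4 (sole candidate).
r5c6 = 1 (sole candidate).
r6c3 = 6 (sole candidate).
r8c1 = 8 (sole candidate).
r8c2 = 1 (sole candidate).
r8c4 = 7 (sole candidate).
r1c6 = 6 (sole candidate).
r1c8 = 8 (sole candidate).
r2c4 = 3 (sole candidate).
r2c5 = 7 (sole candidate).
r3c5 = 2 (sole candidate).
r3c6 = 9 (sole candidate).
r4c2 = 8 (sole candidate).
r4c3 = 1 (sole candidate).
r4c4 = 2 (sole candidate).
r4c5 = 6 (sole candidate).
r5c4 = 5 (sole candidate).
r6c1 = 5 (sole candidate).
r6c2 = 4 (sole candidate).
r6c4 = 9 (sole candidate).
r6c5 = 3 (sole candidate).
r6c6 = 8: row 6 has {1,2,3,4,5,6,7,9}; col 6 has {1,2,3,4,5,6,7,9}; box has {1,2,3,4,5,6,7,9} → only 8 remains.

8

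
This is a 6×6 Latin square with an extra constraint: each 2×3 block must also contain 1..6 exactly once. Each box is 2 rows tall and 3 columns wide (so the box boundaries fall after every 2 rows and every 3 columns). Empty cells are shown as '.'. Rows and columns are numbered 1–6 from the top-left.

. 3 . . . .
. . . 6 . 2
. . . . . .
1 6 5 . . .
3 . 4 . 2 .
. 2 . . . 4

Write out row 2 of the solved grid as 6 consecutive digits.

451632

row 2, column 3 = 1: row 2 has {2,6}; col 3 has {4,5}; box has {3} → only 1 remains.
row 3, column 2 = 4: row 3 has {}; col 2 has {2,3,6}; box has {1,5,6} → only 4 remains.
row 4, column 6 = 3: row 4 has {1,5,6}; col 6 has {2,4}; box has {} → only 3 remains.
row 6, column 3 = 6: row 6 has {2,4}; col 3 has {1,4,5}; box has {2,3,4} → only 6 remains.
row 1, column 3 = 2: row 1 has {3}; col 3 has {1,4,5,6}; box has {1,3} → only 2 remains.
row 2, column 2 = 5: row 2 has {1,2,6}; col 2 has {2,3,4,6}; box has {1,2,3} → only 5 remains.
row 3, column 1 = 2: row 3 has {4}; col 1 has {1,3}; box has {1,4,5,6} → only 2 remains.
row 3, column 3 = 3: row 3 has {2,4}; col 3 has {1,2,4,5,6}; box has {1,2,4,5,6} → only 3 remains.
row 4, column 5 = 4: row 4 has {1,3,5,6}; col 5 has {2}; box has {3} → only 4 remains.
row 5, column 2 = 1: row 5 has {2,3,4}; col 2 has {2,3,4,5,6}; box has {2,3,4,6} → only 1 remains.
row 5, column 4 = 5: row 5 has {1,2,3,4}; col 4 has {6}; box has {2,4} → only 5 remains.
row 5, column 6 = 6: row 5 has {1,2,3,4,5}; col 6 has {2,3,4}; box has {2,4,5} → only 6 remains.
row 6, column 1 = 5: row 6 has {2,4,6}; col 1 has {1,2,3}; box has {1,2,3,4,6} → only 5 remains.
row 2, column 1 = 4: row 2 has {1,2,5,6}; col 1 has {1,2,3,5}; box has {1,2,3,5} → only 4 remains.
row 2, column 5 = 3: row 2 has {1,2,4,5,6}; col 5 has {2,4}; box has {2,6} → only 3 remains.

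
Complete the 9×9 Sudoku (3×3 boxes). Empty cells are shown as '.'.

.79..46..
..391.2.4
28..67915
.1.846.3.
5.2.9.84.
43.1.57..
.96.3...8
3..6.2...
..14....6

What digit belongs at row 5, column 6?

row 1, column 1 = 1 (sole candidate).
row 1, column 8 = 8 (sole candidate).
row 1, column 9 = 3 (sole candidate).
row 2, column 1 = 6 (sole candidate).
row 2, column 2 = 5 (sole candidate).
row 2, column 6 = 8 (sole candidate).
row 2, column 8 = 7 (sole candidate).
row 3, column 3 = 4 (sole candidate).
row 3, column 4 = 3 (sole candidate).
row 4, column 3 = 7 (sole candidate).
row 4, column 7 = 5 (sole candidate).
row 5, column 2 = 6 (sole candidate).
row 5, column 4 = 7 (sole candidate).
row 5, column 6 = 3: row 5 has {2,4,5,6,7,8,9}; col 6 has {2,4,5,6,7,8}; box has {1,4,5,6,7,8,9} → only 3 remains.

3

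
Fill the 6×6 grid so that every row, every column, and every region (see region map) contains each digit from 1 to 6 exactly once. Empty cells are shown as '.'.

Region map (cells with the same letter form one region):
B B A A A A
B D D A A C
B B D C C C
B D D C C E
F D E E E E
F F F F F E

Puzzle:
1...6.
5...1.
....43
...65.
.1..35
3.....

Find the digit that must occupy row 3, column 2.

6

row 2, column 6 = 2: row 2 has {1,5}; col 6 has {3,5}; region has {3,4,5,6} → only 2 remains.
row 3, column 4 = 1: row 3 has {3,4}; col 4 has {6}; region has {2,3,4,5,6} → only 1 remains.
row 6, column 5 = 2: row 6 has {3}; col 5 has {1,3,4,5,6}; region has {3} → only 2 remains.
row 1, column 6 = 4: row 1 has {1,6}; col 6 has {2,3,5}; region has {1,6} → only 4 remains.
row 2, column 4 = 3: row 2 has {1,2,5}; col 4 has {1,6}; region has {1,4,6} → only 3 remains.
row 4, column 6 = 1: row 4 has {5,6}; col 6 has {2,3,4,5}; region has {3,5} → only 1 remains.
row 6, column 6 = 6: row 6 has {2,3}; col 6 has {1,2,3,4,5}; region has {1,3,5} → only 6 remains.
row 1, column 2 = 3: in row 1, 3 can only go here (every other open cell in that row sees a 3).
row 3, column 3 = 5: in row 3, 5 can only go here (every other open cell in that row sees a 5).
row 1, column 3 = 2: row 1 has {1,3,4,6}; col 3 has {5}; region has {1,3,4,6} → only 2 remains.
row 1, column 4 = 5: row 1 has {1,2,3,4,6}; col 4 has {1,3,6}; region has {1,2,3,4,6} → only 5 remains.
row 5, column 3 = 4: row 5 has {1,3,5}; col 3 has {2,5}; region has {1,3,5,6} → only 4 remains.
row 5, column 4 = 2: row 5 has {1,3,4,5}; col 4 has {1,3,5,6}; region has {1,3,4,5,6} → only 2 remains.
row 6, column 3 = 1: row 6 has {2,3,6}; col 3 has {2,4,5}; region has {2,3} → only 1 remains.
row 6, column 4 = 4: row 6 has {1,2,3,6}; col 4 has {1,2,3,5,6}; region has {1,2,3} → only 4 remains.
row 2, column 3 = 6: row 2 has {1,2,3,5}; col 3 has {1,2,4,5}; region has {1,5} → only 6 remains.
row 4, column 3 = 3: row 4 has {1,5,6}; col 3 has {1,2,4,5,6}; region has {1,5,6} → only 3 remains.
row 5, column 1 = 6: row 5 has {1,2,3,4,5}; col 1 has {1,3,5}; region has {1,2,3,4} → only 6 remains.
row 6, column 2 = 5: row 6 has {1,2,3,4,6}; col 2 has {1,3}; region has {1,2,3,4,6} → only 5 remains.
row 2, column 2 = 4: row 2 has {1,2,3,5,6}; col 2 has {1,3,5}; region has {1,3,5,6} → only 4 remains.
row 3, column 1 = 2: row 3 has {1,3,4,5}; col 1 has {1,3,5,6}; region has {1,3,5} → only 2 remains.
row 3, column 2 = 6: row 3 has {1,2,3,4,5}; col 2 has {1,3,4,5}; region has {1,2,3,5} → only 6 remains.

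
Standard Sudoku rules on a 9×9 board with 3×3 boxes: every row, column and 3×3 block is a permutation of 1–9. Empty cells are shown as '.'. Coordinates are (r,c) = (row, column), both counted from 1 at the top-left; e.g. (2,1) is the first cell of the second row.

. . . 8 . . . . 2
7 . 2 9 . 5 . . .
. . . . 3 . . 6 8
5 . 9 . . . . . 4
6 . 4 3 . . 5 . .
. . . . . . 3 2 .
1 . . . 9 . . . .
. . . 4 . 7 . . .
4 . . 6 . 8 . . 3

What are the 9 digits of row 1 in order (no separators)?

316874952

(2,9) = 1: row 2 has {2,5,7,9}; col 9 has {2,3,4,8}; box has {2,6,8} → only 1 remains.
(3,1) = 9: row 3 has {3,6,8}; col 1 has {1,4,5,6,7}; box has {2,7} → only 9 remains.
(6,1) = 8: row 6 has {2,3}; col 1 has {1,4,5,6,7,9}; box has {4,5,6,9} → only 8 remains.
(1,1) = 3: row 1 has {2,8}; col 1 has {1,4,5,6,7,8,9}; box has {2,7,9} → only 3 remains.
(2,7) = 4: row 2 has {1,2,5,7,9}; col 7 has {3,5}; box has {1,2,6,8} → only 4 remains.
(2,8) = 3: row 2 has {1,2,4,5,7,9}; col 8 has {2,6}; box has {1,2,4,6,8} → only 3 remains.
(3,7) = 7: row 3 has {3,6,8,9}; col 7 has {3,4,5}; box has {1,2,3,4,6,8} → only 7 remains.
(8,1) = 2: row 8 has {4,7}; col 1 has {1,3,4,5,6,7,8,9}; box has {1,4} → only 2 remains.
(1,7) = 9: row 1 has {2,3,8}; col 7 has {3,4,5,7}; box has {1,2,3,4,6,7,8} → only 9 remains.
(1,8) = 5: row 1 has {2,3,8,9}; col 8 has {2,3,6}; box has {1,2,3,4,6,7,8,9} → only 5 remains.
(2,5) = 6: row 2 has {1,2,3,4,5,7,9}; col 5 has {3,9}; box has {3,5,8,9} → only 6 remains.
(2,2) = 8: row 2 has {1,2,3,4,5,6,7,9}; col 2 has {}; box has {2,3,7,9} → only 8 remains.
(1,5) = 7: in row 1, 7 can only go here (every other open cell in that row sees a 7).
(4,2) = 3: in row 4, 3 can only go here (every other open cell in that row sees a 3).
(7,8) = 4: in row 7, 4 can only go here (every other open cell in that row sees a 4).
(8,3) = 3: in row 8, 3 can only go here (every other open cell in that row sees a 3).
(7,6) = 3: in row 7, 3 can only go here (every other open cell in that row sees a 3).
(5,2) = 2: in column 2, 2 can only go here (every other open cell in that column sees a 2).
(7,3) = 8: in column 3, 8 can only go here (every other open cell in that column sees an 8).
(1,3) = 6: in column 3, 6 can only go here (every other open cell in that column sees a 6).
(6,5) = 4: in column 5, 4 can only go here (every other open cell in that column sees a 4).
(6,4) = 5: in row 6, 5 can only go here (every other open cell in that row sees a 5).
(7,4) = 2: row 7 has {1,3,4,8,9}; col 4 has {3,4,5,6,8,9}; box has {3,4,6,7,8,9} → only 2 remains.
(7,7) = 6: row 7 has {1,2,3,4,8,9}; col 7 has {3,4,5,7,9}; box has {3,4} → only 6 remains.
(3,4) = 1: row 3 has {3,6,7,8,9}; col 4 has {2,3,4,5,6,8,9}; box has {3,5,6,7,8,9} → only 1 remains.
(4,4) = 7: row 4 has {3,4,5,9}; col 4 has {1,2,3,4,5,6,8,9}; box has {3,4,5} → only 7 remains.
(1,6) = 4: row 1 has {2,3,5,6,7,8,9}; col 6 has {3,5,7,8}; box has {1,3,5,6,7,8,9} → only 4 remains.
(3,3) = 5: row 3 has {1,3,6,7,8,9}; col 3 has {2,3,4,6,8,9}; box has {2,3,6,7,8,9} → only 5 remains.
(3,6) = 2: row 3 has {1,3,5,6,7,8,9}; col 6 has {3,4,5,7,8}; box has {1,3,4,5,6,7,8,9} → only 2 remains.
(9,3) = 7: row 9 has {3,4,6,8}; col 3 has {2,3,4,5,6,8,9}; box has {1,2,3,4,8} → only 7 remains.
(1,2) = 1: row 1 has {2,3,4,5,6,7,8,9}; col 2 has {2,3,8}; box has {2,3,5,6,7,8,9} → only 1 remains.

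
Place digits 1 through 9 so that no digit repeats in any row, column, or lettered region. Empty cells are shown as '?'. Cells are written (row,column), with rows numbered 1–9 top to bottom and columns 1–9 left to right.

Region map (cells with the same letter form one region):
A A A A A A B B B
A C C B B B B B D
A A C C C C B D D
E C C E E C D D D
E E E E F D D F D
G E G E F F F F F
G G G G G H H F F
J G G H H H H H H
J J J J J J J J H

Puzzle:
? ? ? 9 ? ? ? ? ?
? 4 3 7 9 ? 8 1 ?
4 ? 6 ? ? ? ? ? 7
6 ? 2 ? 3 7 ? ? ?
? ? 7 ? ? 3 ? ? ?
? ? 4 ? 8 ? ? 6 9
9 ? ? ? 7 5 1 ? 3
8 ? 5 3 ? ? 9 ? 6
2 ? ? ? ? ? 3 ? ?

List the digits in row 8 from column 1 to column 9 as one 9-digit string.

815342976

(2,1) = 5: row 2 has {1,3,4,7,8,9}; col 1 has {2,4,6,8,9}; region has {4,9} → only 5 remains.
(2,9) = 2: row 2 has {1,3,4,5,7,8,9}; col 9 has {3,6,7,9}; region has {3,7} → only 2 remains.
(5,1) = 1: row 5 has {3,7}; col 1 has {2,4,5,6,8,9}; region has {3,6,7} → only 1 remains.
(6,1) = 3: row 6 has {4,6,8,9}; col 1 has {1,2,4,5,6,8,9}; region has {4,5,7,9} → only 3 remains.
(7,3) = 8: row 7 has {1,3,5,7,9}; col 3 has {2,3,4,5,6,7}; region has {3,4,5,7,9} → only 8 remains.
(1,1) = 7: row 1 has {9}; col 1 has {1,2,3,4,5,6,8,9}; region has {4,5,9} → only 7 remains.
(1,3) = 1: row 1 has {7,9}; col 3 has {2,3,4,5,6,7,8}; region has {4,5,7,9} → only 1 remains.
(2,6) = 6: row 2 has {1,2,3,4,5,7,8,9}; col 6 has {3,5,7}; region has {1,7,8,9} → only 6 remains.
(9,3) = 9: row 9 has {2,3}; col 3 has {1,2,3,4,5,6,7,8}; region has {2,3,8} → only 9 remains.
(3,2) = 3: in row 3, 3 can only go here (every other open cell in that row sees a 3).
(1,8) = 3: in row 1, 3 can only go here (every other open cell in that row sees a 3).
(3,7) = 2: in row 3, 2 can only go here (every other open cell in that row sees a 2).
(5,7) = 6: in row 5, 6 can only go here (every other open cell in that row sees a 6).
(5,2) = 9: in row 5, 9 can only go here (every other open cell in that row sees a 9).
(4,8) = 9: in row 4, 9 can only go here (every other open cell in that row sees a 9).
(3,6) = 9: in row 3, 9 can only go here (every other open cell in that row sees a 9).
(6,6) = 1: in row 6, 1 can only go here (every other open cell in that row sees a 1).
(6,7) = 7: in row 6, 7 can only go here (every other open cell in that row sees a 7).
(9,6) = 4: row 9 has {2,3,9}; col 6 has {1,3,5,6,7,9}; region has {2,3,8,9} → only 4 remains.
(9,9) = 8: row 9 has {2,3,4,9}; col 9 has {2,3,6,7,9}; region has {1,3,5,6,9} → only 8 remains.
(8,6) = 2: row 8 has {3,5,6,8,9}; col 6 has {1,3,4,5,6,7,9}; region has {1,3,5,6,8,9} → only 2 remains.
(1,6) = 8: row 1 has {1,3,7,9}; col 6 has {1,2,3,4,5,6,7,9}; region has {1,3,4,5,7,9} → only 8 remains.
(8,2) = 1: row 8 has {2,3,5,6,8,9}; col 2 has {3,4,9}; region has {3,4,5,7,8,9} → only 1 remains.
(8,5) = 4: row 8 has {1,2,3,5,6,8,9}; col 5 has {3,7,8,9}; region has {1,2,3,5,6,8,9} → only 4 remains.
(8,8) = 7: row 8 has {1,2,3,4,5,6,8,9}; col 8 has {1,3,6,9}; region has {1,2,3,4,5,6,8,9} → only 7 remains.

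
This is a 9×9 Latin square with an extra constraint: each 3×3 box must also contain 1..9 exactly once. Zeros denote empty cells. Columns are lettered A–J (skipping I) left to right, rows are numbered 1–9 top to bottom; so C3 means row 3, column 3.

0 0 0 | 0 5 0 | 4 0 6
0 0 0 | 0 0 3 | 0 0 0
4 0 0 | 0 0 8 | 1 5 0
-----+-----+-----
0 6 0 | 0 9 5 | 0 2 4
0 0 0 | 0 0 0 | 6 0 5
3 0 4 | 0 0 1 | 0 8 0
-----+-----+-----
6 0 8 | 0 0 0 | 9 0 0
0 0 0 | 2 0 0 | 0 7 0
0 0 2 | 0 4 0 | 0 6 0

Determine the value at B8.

4

H2 = 9 (sole candidate).
G6 = 7 (sole candidate).
J6 = 9 (sole candidate).
F7 = 7 (sole candidate).
F9 = 9 (sole candidate).
F1 = 2 (sole candidate).
H1 = 3 (sole candidate).
G4 = 3 (sole candidate).
F5 = 4 (sole candidate).
H5 = 1 (sole candidate).
D6 = 6 (sole candidate).
E6 = 2 (sole candidate).
H7 = 4 (sole candidate).
F8 = 6 (sole candidate).
B6 = 5 (sole candidate).
D2 = 4 (hidden single in row 2).
J7 = 2 (hidden single in row 7).
D7 = 5 (hidden single in row 7).
J3 = 7 (sole candidate).
J2 = 8 (sole candidate).
D3 = 9 (sole candidate).
E3 = 6 (sole candidate).
G2 = 2 (sole candidate).
C3 = 3 (sole candidate).
B3 = 2 (sole candidate).
C2 = 6 (hidden single in row 2).
A2 = 5 (hidden single in row 2).
A5 = 2 (hidden single in row 5).
B8 = 4: in row 8, 4 can only go here (every other open cell in that row sees a 4).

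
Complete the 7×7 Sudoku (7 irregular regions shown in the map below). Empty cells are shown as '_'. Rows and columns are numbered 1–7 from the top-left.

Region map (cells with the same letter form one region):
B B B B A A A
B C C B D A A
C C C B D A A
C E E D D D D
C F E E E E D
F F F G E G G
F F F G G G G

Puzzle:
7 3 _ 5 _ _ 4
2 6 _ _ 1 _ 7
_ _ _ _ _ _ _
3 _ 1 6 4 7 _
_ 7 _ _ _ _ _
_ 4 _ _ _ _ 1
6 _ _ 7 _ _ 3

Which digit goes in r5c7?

r1c3 = 6: row 1 has {3,4,5,7}; col 3 has {1}; region has {2,3,5,7} → only 6 remains.
r1c5 = 2: row 1 has {3,4,5,6,7}; col 5 has {1,4}; region has {4,7} → only 2 remains.
r1c6 = 1: row 1 has {2,3,4,5,6,7}; col 6 has {7}; region has {2,4,7} → only 1 remains.
r2c4 = 4: row 2 has {1,2,6,7}; col 4 has {5,6,7}; region has {2,3,5,6,7} → only 4 remains.
r3c4 = 1: row 3 has {}; col 4 has {4,5,6,7}; region has {2,3,4,5,6,7} → only 1 remains.
r6c1 = 5: row 6 has {1,4}; col 1 has {2,3,6,7}; region has {4,6,7} → only 5 remains.
r6c4 = 2: row 6 has {1,4,5}; col 4 has {1,4,5,6,7}; region has {1,3,7} → only 2 remains.
r6c6 = 6: row 6 has {1,2,4,5}; col 6 has {1,7}; region has {1,2,3,7} → only 6 remains.
r7c3 = 2: row 7 has {3,6,7}; col 3 has {1,6}; region has {4,5,6,7} → only 2 remains.
r7c5 = 5: row 7 has {2,3,6,7}; col 5 has {1,2,4}; region has {1,2,3,6,7} → only 5 remains.
r7c6 = 4: row 7 has {2,3,5,6,7}; col 6 has {1,6,7}; region has {1,2,3,5,6,7} → only 4 remains.
r2c3 = 5: row 2 has {1,2,4,6,7}; col 3 has {1,2,6}; region has {3,6} → only 5 remains.
r2c6 = 3: row 2 has {1,2,4,5,6,7}; col 6 has {1,4,6,7}; region has {1,2,4,7} → only 3 remains.
r3c1 = 4: row 3 has {1}; col 1 has {2,3,5,6,7}; region has {3,5,6} → only 4 remains.
r3c2 = 2: row 3 has {1,4}; col 2 has {3,4,6,7}; region has {3,4,5,6} → only 2 remains.
r3c3 = 7: row 3 has {1,2,4}; col 3 has {1,2,5,6}; region has {2,3,4,5,6} → only 7 remains.
r3c5 = 3: row 3 has {1,2,4,7}; col 5 has {1,2,4,5}; region has {1,4,6,7} → only 3 remains.
r3c6 = 5: row 3 has {1,2,3,4,7}; col 6 has {1,3,4,6,7}; region has {1,2,3,4,7} → only 5 remains.
r3c7 = 6: row 3 has {1,2,3,4,5,7}; col 7 has {1,3,4,7}; region has {1,2,3,4,5,7} → only 6 remains.
r4c2 = 5: row 4 has {1,3,4,6,7}; col 2 has {2,3,4,6,7}; region has {1} → only 5 remains.
r4c7 = 2: row 4 has {1,3,4,5,6,7}; col 7 has {1,3,4,6,7}; region has {1,3,4,6,7} → only 2 remains.
r5c1 = 1: row 5 has {7}; col 1 has {2,3,4,5,6,7}; region has {2,3,4,5,6,7} → only 1 remains.
r5c4 = 3: row 5 has {1,7}; col 4 has {1,2,4,5,6,7}; region has {1,5} → only 3 remains.
r5c5 = 6: row 5 has {1,3,7}; col 5 has {1,2,3,4,5}; region has {1,3,5} → only 6 remains.
r5c6 = 2: row 5 has {1,3,6,7}; col 6 has {1,3,4,5,6,7}; region has {1,3,5,6} → only 2 remains.
r5c7 = 5: row 5 has {1,2,3,6,7}; col 7 has {1,2,3,4,6,7}; region has {1,2,3,4,6,7} → only 5 remains.

5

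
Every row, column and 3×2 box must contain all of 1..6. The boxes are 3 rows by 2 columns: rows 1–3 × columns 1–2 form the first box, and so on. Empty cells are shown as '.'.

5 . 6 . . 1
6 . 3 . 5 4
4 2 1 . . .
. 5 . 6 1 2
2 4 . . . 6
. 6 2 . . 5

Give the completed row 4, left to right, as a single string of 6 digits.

row 1, column 2 = 3 (sole candidate).
row 1, column 5 = 2 (sole candidate).
row 2, column 2 = 1 (sole candidate).
row 2, column 4 = 2 (sole candidate).
row 3, column 4 = 5 (sole candidate).
row 3, column 6 = 3 (sole candidate).
row 4, column 1 = 3: row 4 has {1,2,5,6}; col 1 has {2,4,5,6}; box has {2,4,5,6} → only 3 remains.
row 4, column 3 = 4: row 4 has {1,2,3,5,6}; col 3 has {1,2,3,6}; box has {2,6} → only 4 remains.

354612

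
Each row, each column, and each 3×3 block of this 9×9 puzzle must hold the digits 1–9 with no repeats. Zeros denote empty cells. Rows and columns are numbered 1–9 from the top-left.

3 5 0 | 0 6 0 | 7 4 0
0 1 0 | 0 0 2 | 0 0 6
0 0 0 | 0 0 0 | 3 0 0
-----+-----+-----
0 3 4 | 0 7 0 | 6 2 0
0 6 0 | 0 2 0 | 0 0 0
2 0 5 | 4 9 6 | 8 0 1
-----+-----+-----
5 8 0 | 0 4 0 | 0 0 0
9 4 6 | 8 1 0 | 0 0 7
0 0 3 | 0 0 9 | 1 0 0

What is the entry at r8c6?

r6c2 = 7 (sole candidate).
r6c8 = 3 (sole candidate).
r8c8 = 5 (sole candidate).
r9c1 = 7 (sole candidate).
r9c2 = 2 (sole candidate).
r9c5 = 5 (sole candidate).
r3c2 = 9 (sole candidate).
r3c5 = 8 (sole candidate).
r3c8 = 1 (sole candidate).
r7c3 = 1 (sole candidate).
r8c6 = 3: row 8 has {1,4,5,6,7,8,9}; col 6 has {2,6,9}; box has {1,4,5,8,9} → only 3 remains.

3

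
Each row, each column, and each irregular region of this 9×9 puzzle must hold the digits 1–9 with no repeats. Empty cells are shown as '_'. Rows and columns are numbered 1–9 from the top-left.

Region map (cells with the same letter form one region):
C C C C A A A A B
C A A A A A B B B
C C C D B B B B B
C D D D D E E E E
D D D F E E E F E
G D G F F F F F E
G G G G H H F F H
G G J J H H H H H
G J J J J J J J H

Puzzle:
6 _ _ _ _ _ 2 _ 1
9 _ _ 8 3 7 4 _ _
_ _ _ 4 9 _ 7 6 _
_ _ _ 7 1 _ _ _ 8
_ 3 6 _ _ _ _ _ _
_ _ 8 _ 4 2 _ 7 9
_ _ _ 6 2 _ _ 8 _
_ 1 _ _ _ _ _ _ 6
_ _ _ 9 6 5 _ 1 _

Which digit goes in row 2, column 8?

row 1, column 5 = 5 (sole candidate).
row 2, column 2 = 6 (sole candidate).
row 2, column 3 = 1 (sole candidate).
row 5, column 5 = 7 (sole candidate).
row 6, column 2 = 5 (sole candidate).
row 8, column 5 = 8 (sole candidate).
row 1, column 4 = 3 (sole candidate).
row 6, column 1 = 3 (sole candidate).
row 6, column 4 = 1 (sole candidate).
row 6, column 7 = 6 (sole candidate).
row 8, column 4 = 2 (sole candidate).
row 5, column 4 = 5 (sole candidate).
row 5, column 7 = 1 (sole candidate).
row 5, column 8 = 9 (sole candidate).
row 7, column 7 = 3 (sole candidate).
row 9, column 7 = 8 (sole candidate).
row 1, column 8 = 4 (sole candidate).
row 4, column 7 = 5 (sole candidate).
row 5, column 6 = 4 (sole candidate).
row 5, column 9 = 2 (sole candidate).
row 8, column 7 = 9 (sole candidate).
row 1, column 3 = 7 (sole candidate).
row 1, column 6 = 9 (sole candidate).
row 2, column 9 = 5 (sole candidate).
row 3, column 9 = 3 (sole candidate).
row 4, column 8 = 3 (sole candidate).
row 5, column 1 = 8 (sole candidate).
row 7, column 6 = 1 (sole candidate).
row 8, column 6 = 3 (sole candidate).
row 8, column 8 = 5 (sole candidate).
row 1, column 2 = 8 (sole candidate).
row 2, column 8 = 2: row 2 has {1,3,4,5,6,7,8,9}; col 8 has {1,3,4,5,6,7,8,9}; region has {1,3,4,5,6,7,9} → only 2 remains.

2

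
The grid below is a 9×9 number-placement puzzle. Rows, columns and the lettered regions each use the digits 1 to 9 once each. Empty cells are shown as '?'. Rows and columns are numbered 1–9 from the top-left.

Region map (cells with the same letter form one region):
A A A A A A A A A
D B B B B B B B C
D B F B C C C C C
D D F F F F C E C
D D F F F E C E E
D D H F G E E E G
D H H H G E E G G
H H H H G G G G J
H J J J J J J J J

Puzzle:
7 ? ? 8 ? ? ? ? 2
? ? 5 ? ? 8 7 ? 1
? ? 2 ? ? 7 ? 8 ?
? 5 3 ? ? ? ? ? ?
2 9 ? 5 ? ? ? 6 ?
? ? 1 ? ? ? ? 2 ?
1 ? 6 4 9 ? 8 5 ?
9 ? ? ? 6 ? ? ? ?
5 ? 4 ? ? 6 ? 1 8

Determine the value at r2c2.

4

r1c3 = 9 (sole candidate).
r7c6 = 3 (sole candidate).
r7c9 = 7 (sole candidate).
r5c9 = 4 (sole candidate).
r6c9 = 3 (sole candidate).
r7c2 = 2 (sole candidate).
r8c8 = 4 (sole candidate).
r8c9 = 5 (sole candidate).
r1c8 = 3 (sole candidate).
r2c8 = 9 (sole candidate).
r4c8 = 7 (sole candidate).
r5c6 = 1 (sole candidate).
r5c7 = 3 (sole candidate).
r6c5 = 8 (sole candidate).
r8c6 = 2 (sole candidate).
r8c7 = 1 (sole candidate).
r5c5 = 7 (sole candidate).
r5c3 = 8 (sole candidate).
r8c3 = 7 (sole candidate).
r8c4 = 3 (sole candidate).
r8c2 = 8 (sole candidate).
r4c7 = 2 (hidden single in row 4).
r4c1 = 8 (hidden single in row 4).
r9c7 = 9 (sole candidate).
r6c7 = 5 (sole candidate).
r6c6 = 9 (sole candidate).
r4c6 = 4 (sole candidate).
r6c4 = 6 (sole candidate).
r1c6 = 5 (sole candidate).
r2c4 = 2 (sole candidate).
r3c4 = 1 (sole candidate).
r4c4 = 9 (sole candidate).
r4c5 = 1 (sole candidate).
r4c9 = 6 (sole candidate).
r6c1 = 4 (sole candidate).
r6c2 = 7 (sole candidate).
r9c2 = 3 (sole candidate).
r9c4 = 7 (sole candidate).
r9c5 = 2 (sole candidate).
r1c5 = 4 (sole candidate).
r1c7 = 6 (sole candidate).
r2c5 = 3 (sole candidate).
r3c5 = 5 (sole candidate).
r3c7 = 4 (sole candidate).
r3c9 = 9 (sole candidate).
r1c2 = 1 (sole candidate).
r2c1 = 6 (sole candidate).
r2c2 = 4: row 2 has {1,2,3,5,6,7,8,9}; col 2 has {1,2,3,5,7,8,9}; region has {1,2,3,5,7,8,9} → only 4 remains.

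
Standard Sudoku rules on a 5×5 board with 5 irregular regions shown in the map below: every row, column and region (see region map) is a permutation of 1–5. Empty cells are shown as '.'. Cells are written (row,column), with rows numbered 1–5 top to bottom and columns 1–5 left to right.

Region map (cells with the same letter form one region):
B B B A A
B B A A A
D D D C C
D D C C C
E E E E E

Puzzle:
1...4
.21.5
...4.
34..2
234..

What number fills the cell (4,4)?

(1,2) = 5: row 1 has {1,4}; col 2 has {2,3,4}; region has {1,2} → only 5 remains.
(1,3) = 3: row 1 has {1,4,5}; col 3 has {1,4}; region has {1,2,5} → only 3 remains.
(1,4) = 2: row 1 has {1,3,4,5}; col 4 has {4}; region has {1,4,5} → only 2 remains.
(2,1) = 4: row 2 has {1,2,5}; col 1 has {1,2,3}; region has {1,2,3,5} → only 4 remains.
(2,4) = 3: row 2 has {1,2,4,5}; col 4 has {2,4}; region has {1,2,4,5} → only 3 remains.
(3,1) = 5: row 3 has {4}; col 1 has {1,2,3,4}; region has {3,4} → only 5 remains.
(3,2) = 1: row 3 has {4,5}; col 2 has {2,3,4,5}; region has {3,4,5} → only 1 remains.
(3,3) = 2: row 3 has {1,4,5}; col 3 has {1,3,4}; region has {1,3,4,5} → only 2 remains.
(3,5) = 3: row 3 has {1,2,4,5}; col 5 has {2,4,5}; region has {2,4} → only 3 remains.
(4,3) = 5: row 4 has {2,3,4}; col 3 has {1,2,3,4}; region has {2,3,4} → only 5 remains.
(4,4) = 1: row 4 has {2,3,4,5}; col 4 has {2,3,4}; region has {2,3,4,5} → only 1 remains.

1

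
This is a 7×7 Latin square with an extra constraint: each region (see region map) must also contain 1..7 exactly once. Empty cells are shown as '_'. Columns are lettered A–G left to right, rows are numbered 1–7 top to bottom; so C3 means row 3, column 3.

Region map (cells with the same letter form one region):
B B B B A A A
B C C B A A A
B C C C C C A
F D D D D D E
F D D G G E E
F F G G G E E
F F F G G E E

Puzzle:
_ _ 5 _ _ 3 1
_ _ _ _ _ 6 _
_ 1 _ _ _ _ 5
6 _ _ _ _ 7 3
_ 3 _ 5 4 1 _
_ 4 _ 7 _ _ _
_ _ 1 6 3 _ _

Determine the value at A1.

C6 = 2: row 6 has {4,7}; col 3 has {1,5}; region has {3,4,5,6,7} → only 2 remains.
E6 = 1: row 6 has {2,4,7}; col 5 has {3,4}; region has {2,3,4,5,6,7} → only 1 remains.
F6 = 5: row 6 has {1,2,4,7}; col 6 has {1,3,6,7}; region has {1,3} → only 5 remains.
G6 = 6: row 6 has {1,2,4,5,7}; col 7 has {1,3,5}; region has {1,3,5} → only 6 remains.
C4 = 4: row 4 has {3,6,7}; col 3 has {1,2,5}; region has {3,7} → only 4 remains.
C5 = 6: row 5 has {1,3,4,5}; col 3 has {1,2,4,5}; region has {3,4,7} → only 6 remains.
A6 = 3: row 6 has {1,2,4,5,6,7}; col 1 has {6}; region has {1,4,6} → only 3 remains.
B1 = 6: in row 1, 6 can only go here (every other open cell in that row sees a 6).
B2 = 5: in row 2, 5 can only go here (every other open cell in that row sees a 5).
B4 = 2: row 4 has {3,4,6,7}; col 2 has {1,3,4,5,6}; region has {3,4,6,7} → only 2 remains.
D4 = 1: row 4 has {2,3,4,6,7}; col 4 has {5,6,7}; region has {2,3,4,6,7} → only 1 remains.
E4 = 5: row 4 has {1,2,3,4,6,7}; col 5 has {1,3,4}; region has {1,2,3,4,6,7} → only 5 remains.
B7 = 7: row 7 has {1,3,6}; col 2 has {1,2,3,4,5,6}; region has {1,3,4,6} → only 7 remains.
A5 = 2: row 5 has {1,3,4,5,6}; col 1 has {3,6}; region has {1,3,4,6,7} → only 2 remains.
G5 = 7: row 5 has {1,2,3,4,5,6}; col 7 has {1,3,5,6}; region has {1,3,5,6} → only 7 remains.
A7 = 5: row 7 has {1,3,6,7}; col 1 has {2,3,6}; region has {1,2,3,4,6,7} → only 5 remains.
A2 = 1: in row 2, 1 can only go here (every other open cell in that row sees a 1).
E3 = 6: in row 3, 6 can only go here (every other open cell in that row sees a 6).
G2 = 4: in region A, 4 can only go here (every other open cell in that region sees a 4).
G7 = 2: row 7 has {1,3,5,6,7}; col 7 has {1,3,4,5,6,7}; region has {1,3,5,6,7} → only 2 remains.
F7 = 4: row 7 has {1,2,3,5,6,7}; col 6 has {1,3,5,6,7}; region has {1,2,3,5,6,7} → only 4 remains.
F3 = 2: row 3 has {1,5,6}; col 6 has {1,3,4,5,6,7}; region has {1,5,6} → only 2 remains.
D2 = 3: in region B, 3 can only go here (every other open cell in that region sees a 3).
C2 = 7: row 2 has {1,3,4,5,6}; col 3 has {1,2,4,5,6}; region has {1,2,5,6} → only 7 remains.
E2 = 2: row 2 has {1,3,4,5,6,7}; col 5 has {1,3,4,5,6}; region has {1,3,4,5,6} → only 2 remains.
C3 = 3: row 3 has {1,2,5,6}; col 3 has {1,2,4,5,6,7}; region has {1,2,5,6,7} → only 3 remains.
D3 = 4: row 3 has {1,2,3,5,6}; col 4 has {1,3,5,6,7}; region has {1,2,3,5,6,7} → only 4 remains.
D1 = 2: row 1 has {1,3,5,6}; col 4 has {1,3,4,5,6,7}; region has {1,3,5,6} → only 2 remains.
E1 = 7: row 1 has {1,2,3,5,6}; col 5 has {1,2,3,4,5,6}; region has {1,2,3,4,5,6} → only 7 remains.
A3 = 7: row 3 has {1,2,3,4,5,6}; col 1 has {1,2,3,5,6}; region has {1,2,3,5,6} → only 7 remains.
A1 = 4: row 1 has {1,2,3,5,6,7}; col 1 has {1,2,3,5,6,7}; region has {1,2,3,5,6,7} → only 4 remains.

4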